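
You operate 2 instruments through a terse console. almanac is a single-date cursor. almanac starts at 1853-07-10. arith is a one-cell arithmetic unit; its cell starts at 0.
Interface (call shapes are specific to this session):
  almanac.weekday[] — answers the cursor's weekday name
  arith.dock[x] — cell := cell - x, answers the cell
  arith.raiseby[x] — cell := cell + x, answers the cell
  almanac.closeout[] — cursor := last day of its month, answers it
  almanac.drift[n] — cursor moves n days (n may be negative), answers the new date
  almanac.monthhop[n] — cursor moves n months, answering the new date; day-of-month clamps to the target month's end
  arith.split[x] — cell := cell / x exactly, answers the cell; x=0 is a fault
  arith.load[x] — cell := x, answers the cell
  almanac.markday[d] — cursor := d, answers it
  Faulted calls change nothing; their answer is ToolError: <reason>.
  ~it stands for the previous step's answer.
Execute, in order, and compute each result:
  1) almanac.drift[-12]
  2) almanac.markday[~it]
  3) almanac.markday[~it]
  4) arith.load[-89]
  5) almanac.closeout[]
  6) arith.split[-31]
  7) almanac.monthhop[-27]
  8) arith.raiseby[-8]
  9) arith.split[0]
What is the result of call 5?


Answer: 1853-06-30

Derivation:
Step: drift[n: -12]
Result: 1853-06-28
Step: markday[d: ~it]
Result: 1853-06-28
Step: markday[d: ~it]
Result: 1853-06-28
Step: load[x: -89]
Result: -89
Step: closeout[]
Result: 1853-06-30
Step: split[x: -31]
Result: 89/31
Step: monthhop[n: -27]
Result: 1851-03-30
Step: raiseby[x: -8]
Result: -159/31
Step: split[x: 0]
Result: ToolError: division by zero


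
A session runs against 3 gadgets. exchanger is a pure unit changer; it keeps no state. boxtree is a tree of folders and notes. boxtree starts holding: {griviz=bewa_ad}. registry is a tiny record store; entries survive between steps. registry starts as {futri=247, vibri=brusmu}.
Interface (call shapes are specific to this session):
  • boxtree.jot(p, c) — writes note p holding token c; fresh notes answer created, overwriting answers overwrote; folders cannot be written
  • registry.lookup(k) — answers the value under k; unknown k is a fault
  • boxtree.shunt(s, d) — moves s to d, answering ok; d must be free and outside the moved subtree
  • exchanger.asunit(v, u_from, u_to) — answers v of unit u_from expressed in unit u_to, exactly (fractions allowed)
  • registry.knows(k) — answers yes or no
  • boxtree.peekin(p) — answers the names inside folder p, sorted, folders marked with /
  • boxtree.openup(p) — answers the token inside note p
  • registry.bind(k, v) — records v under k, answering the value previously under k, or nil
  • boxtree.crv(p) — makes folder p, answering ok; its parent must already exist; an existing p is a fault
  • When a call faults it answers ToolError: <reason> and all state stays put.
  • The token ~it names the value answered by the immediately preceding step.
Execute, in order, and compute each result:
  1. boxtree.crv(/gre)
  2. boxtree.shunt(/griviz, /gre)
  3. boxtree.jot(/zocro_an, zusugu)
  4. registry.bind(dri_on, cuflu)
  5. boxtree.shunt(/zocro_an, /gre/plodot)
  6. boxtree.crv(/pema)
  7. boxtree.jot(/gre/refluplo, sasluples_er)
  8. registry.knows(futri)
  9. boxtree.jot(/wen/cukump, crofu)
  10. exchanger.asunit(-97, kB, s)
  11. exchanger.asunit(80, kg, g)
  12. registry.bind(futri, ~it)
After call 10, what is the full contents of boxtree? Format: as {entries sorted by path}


Step: boxtree.crv[/gre]
Result: ok
Step: boxtree.shunt[/griviz; /gre]
Result: ToolError: exists
Step: boxtree.jot[/zocro_an; zusugu]
Result: created
Step: registry.bind[dri_on; cuflu]
Result: nil
Step: boxtree.shunt[/zocro_an; /gre/plodot]
Result: ok
Step: boxtree.crv[/pema]
Result: ok
Step: boxtree.jot[/gre/refluplo; sasluples_er]
Result: created
Step: registry.knows[futri]
Result: yes
Step: boxtree.jot[/wen/cukump; crofu]
Result: ToolError: no parent
Step: exchanger.asunit[-97; kB; s]
Result: ToolError: incompatible units
Step: exchanger.asunit[80; kg; g]
Result: 80000
Step: registry.bind[futri; ~it]
Result: 247

Answer: {gre/, gre/plodot=zusugu, gre/refluplo=sasluples_er, griviz=bewa_ad, pema/}


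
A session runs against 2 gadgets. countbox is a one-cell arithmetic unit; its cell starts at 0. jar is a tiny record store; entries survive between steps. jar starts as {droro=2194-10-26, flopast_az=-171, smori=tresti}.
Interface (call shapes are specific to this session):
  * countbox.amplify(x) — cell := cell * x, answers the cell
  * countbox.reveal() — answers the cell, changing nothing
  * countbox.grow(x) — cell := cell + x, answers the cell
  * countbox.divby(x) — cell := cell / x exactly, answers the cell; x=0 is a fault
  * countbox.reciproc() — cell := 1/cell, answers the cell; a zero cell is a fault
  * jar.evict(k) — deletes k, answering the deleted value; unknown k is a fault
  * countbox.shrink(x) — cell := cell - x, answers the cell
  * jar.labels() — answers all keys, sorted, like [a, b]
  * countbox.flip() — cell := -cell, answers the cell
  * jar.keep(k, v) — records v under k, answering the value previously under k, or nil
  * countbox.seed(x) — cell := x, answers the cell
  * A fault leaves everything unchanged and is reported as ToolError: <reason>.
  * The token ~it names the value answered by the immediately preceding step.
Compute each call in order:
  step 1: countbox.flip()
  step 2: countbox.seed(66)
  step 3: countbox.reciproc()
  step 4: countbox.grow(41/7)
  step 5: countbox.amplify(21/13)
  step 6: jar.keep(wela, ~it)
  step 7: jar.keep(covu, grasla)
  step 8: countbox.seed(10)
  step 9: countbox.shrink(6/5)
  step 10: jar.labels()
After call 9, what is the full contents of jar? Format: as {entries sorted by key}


CALL countbox.flip[]
RET  0
CALL countbox.seed[x=66]
RET  66
CALL countbox.reciproc[]
RET  1/66
CALL countbox.grow[x=41/7]
RET  2713/462
CALL countbox.amplify[x=21/13]
RET  2713/286
CALL jar.keep[k=wela; v=~it]
RET  nil
CALL jar.keep[k=covu; v=grasla]
RET  nil
CALL countbox.seed[x=10]
RET  10
CALL countbox.shrink[x=6/5]
RET  44/5
CALL jar.labels[]
RET  [covu, droro, flopast_az, smori, wela]

Answer: {covu=grasla, droro=2194-10-26, flopast_az=-171, smori=tresti, wela=2713/286}


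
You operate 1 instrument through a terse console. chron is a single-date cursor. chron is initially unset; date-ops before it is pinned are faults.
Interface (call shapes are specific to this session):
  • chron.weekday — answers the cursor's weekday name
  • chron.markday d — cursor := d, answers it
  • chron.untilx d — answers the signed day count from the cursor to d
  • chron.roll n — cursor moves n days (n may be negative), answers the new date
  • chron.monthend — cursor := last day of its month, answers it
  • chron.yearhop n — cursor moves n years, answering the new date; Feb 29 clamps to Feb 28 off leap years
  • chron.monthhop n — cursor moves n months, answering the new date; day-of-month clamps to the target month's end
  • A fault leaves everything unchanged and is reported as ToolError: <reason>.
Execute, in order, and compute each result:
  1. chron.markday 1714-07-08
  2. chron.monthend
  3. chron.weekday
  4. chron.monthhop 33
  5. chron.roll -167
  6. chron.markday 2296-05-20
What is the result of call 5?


Answer: 1716-11-14

Derivation:
-> chron.markday(d=1714-07-08)
<- 1714-07-08
-> chron.monthend()
<- 1714-07-31
-> chron.weekday()
<- Tuesday
-> chron.monthhop(n=33)
<- 1717-04-30
-> chron.roll(n=-167)
<- 1716-11-14
-> chron.markday(d=2296-05-20)
<- 2296-05-20


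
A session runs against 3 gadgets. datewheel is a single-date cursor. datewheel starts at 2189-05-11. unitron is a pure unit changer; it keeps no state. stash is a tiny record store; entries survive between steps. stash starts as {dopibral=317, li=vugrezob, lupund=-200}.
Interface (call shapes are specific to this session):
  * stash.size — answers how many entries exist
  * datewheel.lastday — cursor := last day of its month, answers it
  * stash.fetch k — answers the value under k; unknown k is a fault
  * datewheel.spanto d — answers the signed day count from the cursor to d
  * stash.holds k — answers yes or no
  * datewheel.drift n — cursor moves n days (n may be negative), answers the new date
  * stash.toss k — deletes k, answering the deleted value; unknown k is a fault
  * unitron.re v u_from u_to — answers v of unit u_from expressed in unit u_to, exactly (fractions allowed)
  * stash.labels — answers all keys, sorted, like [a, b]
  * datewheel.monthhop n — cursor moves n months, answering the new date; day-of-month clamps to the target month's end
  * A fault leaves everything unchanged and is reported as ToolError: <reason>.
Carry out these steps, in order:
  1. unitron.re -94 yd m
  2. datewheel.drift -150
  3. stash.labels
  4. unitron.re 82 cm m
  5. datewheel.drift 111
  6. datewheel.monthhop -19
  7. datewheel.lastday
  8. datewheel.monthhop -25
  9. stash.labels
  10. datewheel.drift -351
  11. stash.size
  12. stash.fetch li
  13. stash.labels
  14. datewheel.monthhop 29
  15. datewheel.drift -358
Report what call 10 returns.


> unitron.re v='-94' u_from='yd' u_to='m'
:: -53721/625
> datewheel.drift n='-150'
:: 2188-12-12
> stash.labels
:: [dopibral, li, lupund]
> unitron.re v='82' u_from='cm' u_to='m'
:: 41/50
> datewheel.drift n='111'
:: 2189-04-02
> datewheel.monthhop n='-19'
:: 2187-09-02
> datewheel.lastday
:: 2187-09-30
> datewheel.monthhop n='-25'
:: 2185-08-30
> stash.labels
:: [dopibral, li, lupund]
> datewheel.drift n='-351'
:: 2184-09-13
> stash.size
:: 3
> stash.fetch k='li'
:: vugrezob
> stash.labels
:: [dopibral, li, lupund]
> datewheel.monthhop n='29'
:: 2187-02-13
> datewheel.drift n='-358'
:: 2186-02-20

Answer: 2184-09-13


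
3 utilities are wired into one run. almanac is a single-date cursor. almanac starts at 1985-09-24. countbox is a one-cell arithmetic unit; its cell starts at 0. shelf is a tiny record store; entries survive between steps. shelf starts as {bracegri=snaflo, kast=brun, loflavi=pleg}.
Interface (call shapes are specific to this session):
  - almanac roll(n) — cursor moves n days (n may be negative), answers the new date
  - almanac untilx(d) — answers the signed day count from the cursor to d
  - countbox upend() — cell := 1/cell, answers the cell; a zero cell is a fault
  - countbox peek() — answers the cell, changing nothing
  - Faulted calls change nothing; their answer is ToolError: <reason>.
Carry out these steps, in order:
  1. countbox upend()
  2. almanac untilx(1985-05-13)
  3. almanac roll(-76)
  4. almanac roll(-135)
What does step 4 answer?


Answer: 1985-02-25

Derivation:
// countbox upend() -> ToolError: reciprocal of zero
// almanac untilx(d='1985-05-13') -> -134
// almanac roll(n='-76') -> 1985-07-10
// almanac roll(n='-135') -> 1985-02-25


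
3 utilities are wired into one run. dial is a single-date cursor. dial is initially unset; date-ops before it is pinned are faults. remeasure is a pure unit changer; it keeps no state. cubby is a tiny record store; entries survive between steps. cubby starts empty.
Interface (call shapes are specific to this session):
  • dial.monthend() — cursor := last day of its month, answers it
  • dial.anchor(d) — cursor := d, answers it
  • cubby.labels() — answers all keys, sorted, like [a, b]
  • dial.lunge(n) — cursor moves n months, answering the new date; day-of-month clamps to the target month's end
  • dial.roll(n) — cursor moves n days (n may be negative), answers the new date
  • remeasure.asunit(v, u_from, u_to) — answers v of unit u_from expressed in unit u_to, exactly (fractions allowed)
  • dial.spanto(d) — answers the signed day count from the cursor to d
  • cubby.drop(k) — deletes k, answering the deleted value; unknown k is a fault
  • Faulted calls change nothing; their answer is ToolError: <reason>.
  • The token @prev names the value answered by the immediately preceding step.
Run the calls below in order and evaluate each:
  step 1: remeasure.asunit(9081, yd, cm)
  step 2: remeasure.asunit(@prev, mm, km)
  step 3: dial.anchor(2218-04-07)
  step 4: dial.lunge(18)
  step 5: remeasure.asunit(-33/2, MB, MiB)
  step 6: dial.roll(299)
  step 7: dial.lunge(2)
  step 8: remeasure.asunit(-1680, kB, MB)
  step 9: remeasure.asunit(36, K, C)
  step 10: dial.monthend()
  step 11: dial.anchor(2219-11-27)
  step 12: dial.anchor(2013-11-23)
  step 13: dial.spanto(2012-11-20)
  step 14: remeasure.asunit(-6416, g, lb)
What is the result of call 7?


==> remeasure.asunit(v=9081, u_from=yd, u_to=cm)
<== 20759166/25
==> remeasure.asunit(v=@prev, u_from=mm, u_to=km)
<== 10379583/12500000
==> dial.anchor(d=2218-04-07)
<== 2218-04-07
==> dial.lunge(n=18)
<== 2219-10-07
==> remeasure.asunit(v=-33/2, u_from=MB, u_to=MiB)
<== -515625/32768
==> dial.roll(n=299)
<== 2220-08-01
==> dial.lunge(n=2)
<== 2220-10-01
==> remeasure.asunit(v=-1680, u_from=kB, u_to=MB)
<== -42/25
==> remeasure.asunit(v=36, u_from=K, u_to=C)
<== -4743/20
==> dial.monthend()
<== 2220-10-31
==> dial.anchor(d=2219-11-27)
<== 2219-11-27
==> dial.anchor(d=2013-11-23)
<== 2013-11-23
==> dial.spanto(d=2012-11-20)
<== -368
==> remeasure.asunit(v=-6416, u_from=g, u_to=lb)
<== -641600000/45359237

Answer: 2220-10-01


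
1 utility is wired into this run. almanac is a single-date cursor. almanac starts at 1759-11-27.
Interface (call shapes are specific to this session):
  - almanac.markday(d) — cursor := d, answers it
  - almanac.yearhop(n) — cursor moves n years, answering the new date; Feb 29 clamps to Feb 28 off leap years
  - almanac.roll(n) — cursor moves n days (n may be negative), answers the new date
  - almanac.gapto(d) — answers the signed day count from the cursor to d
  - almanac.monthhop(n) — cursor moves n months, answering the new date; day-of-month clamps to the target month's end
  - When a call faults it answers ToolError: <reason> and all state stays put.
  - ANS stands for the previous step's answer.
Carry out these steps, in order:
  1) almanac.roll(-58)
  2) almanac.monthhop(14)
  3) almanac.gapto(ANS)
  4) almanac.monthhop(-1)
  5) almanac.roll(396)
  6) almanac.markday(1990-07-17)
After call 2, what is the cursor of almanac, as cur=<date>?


Answer: cur=1760-11-30

Derivation:
% roll n→-58
:: 1759-09-30
% monthhop n→14
:: 1760-11-30
% gapto d→ANS
:: 0
% monthhop n→-1
:: 1760-10-30
% roll n→396
:: 1761-11-30
% markday d→1990-07-17
:: 1990-07-17


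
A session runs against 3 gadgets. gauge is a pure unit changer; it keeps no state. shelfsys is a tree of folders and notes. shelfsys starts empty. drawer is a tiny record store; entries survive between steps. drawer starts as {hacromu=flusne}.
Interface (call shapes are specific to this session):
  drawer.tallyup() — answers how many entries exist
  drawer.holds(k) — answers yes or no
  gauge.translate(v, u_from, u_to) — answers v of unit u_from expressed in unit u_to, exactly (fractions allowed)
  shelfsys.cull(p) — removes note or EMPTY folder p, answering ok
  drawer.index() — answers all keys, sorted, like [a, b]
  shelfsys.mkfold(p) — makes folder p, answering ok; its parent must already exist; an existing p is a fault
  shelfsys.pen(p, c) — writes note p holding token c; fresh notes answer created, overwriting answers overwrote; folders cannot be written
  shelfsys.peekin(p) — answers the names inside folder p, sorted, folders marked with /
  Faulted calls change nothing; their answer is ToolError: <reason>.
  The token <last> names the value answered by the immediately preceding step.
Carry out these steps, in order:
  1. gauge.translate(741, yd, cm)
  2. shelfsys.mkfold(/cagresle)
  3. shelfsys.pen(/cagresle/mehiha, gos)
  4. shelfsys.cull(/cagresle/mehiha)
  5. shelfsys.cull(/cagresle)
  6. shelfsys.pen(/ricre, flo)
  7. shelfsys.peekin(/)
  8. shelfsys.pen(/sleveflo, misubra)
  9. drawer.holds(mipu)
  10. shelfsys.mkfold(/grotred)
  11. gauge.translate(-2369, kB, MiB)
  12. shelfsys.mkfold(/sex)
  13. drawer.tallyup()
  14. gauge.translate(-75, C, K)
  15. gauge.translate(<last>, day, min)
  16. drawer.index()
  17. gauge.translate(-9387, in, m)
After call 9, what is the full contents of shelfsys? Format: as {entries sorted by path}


Answer: {ricre=flo, sleveflo=misubra}

Derivation:
;; 1. translate(v=741, u_from=yd, u_to=cm) -> 1693926/25
;; 2. mkfold(p=/cagresle) -> ok
;; 3. pen(p=/cagresle/mehiha, c=gos) -> created
;; 4. cull(p=/cagresle/mehiha) -> ok
;; 5. cull(p=/cagresle) -> ok
;; 6. pen(p=/ricre, c=flo) -> created
;; 7. peekin(p=/) -> [ricre]
;; 8. pen(p=/sleveflo, c=misubra) -> created
;; 9. holds(k=mipu) -> no
;; 10. mkfold(p=/grotred) -> ok
;; 11. translate(v=-2369, u_from=kB, u_to=MiB) -> -296125/131072
;; 12. mkfold(p=/sex) -> ok
;; 13. tallyup() -> 1
;; 14. translate(v=-75, u_from=C, u_to=K) -> 3963/20
;; 15. translate(v=<last>, u_from=day, u_to=min) -> 285336
;; 16. index() -> [hacromu]
;; 17. translate(v=-9387, u_from=in, u_to=m) -> -1192149/5000


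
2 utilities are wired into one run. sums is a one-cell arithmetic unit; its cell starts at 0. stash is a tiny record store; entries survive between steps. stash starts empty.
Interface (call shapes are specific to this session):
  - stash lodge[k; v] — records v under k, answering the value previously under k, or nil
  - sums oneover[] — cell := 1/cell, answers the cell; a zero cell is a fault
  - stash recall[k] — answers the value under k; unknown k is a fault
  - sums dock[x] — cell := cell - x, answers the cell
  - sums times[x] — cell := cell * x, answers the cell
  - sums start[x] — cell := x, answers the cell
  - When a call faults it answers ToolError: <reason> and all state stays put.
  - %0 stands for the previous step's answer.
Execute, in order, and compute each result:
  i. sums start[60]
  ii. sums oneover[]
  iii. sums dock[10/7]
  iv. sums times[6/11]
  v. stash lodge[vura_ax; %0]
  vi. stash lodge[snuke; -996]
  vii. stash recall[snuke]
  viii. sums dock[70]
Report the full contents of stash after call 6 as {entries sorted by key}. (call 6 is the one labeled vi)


Answer: {snuke=-996, vura_ax=-593/770}

Derivation:
% sums start x=60
:: 60
% sums oneover
:: 1/60
% sums dock x=10/7
:: -593/420
% sums times x=6/11
:: -593/770
% stash lodge k=vura_ax v=%0
:: nil
% stash lodge k=snuke v=-996
:: nil
% stash recall k=snuke
:: -996
% sums dock x=70
:: -54493/770


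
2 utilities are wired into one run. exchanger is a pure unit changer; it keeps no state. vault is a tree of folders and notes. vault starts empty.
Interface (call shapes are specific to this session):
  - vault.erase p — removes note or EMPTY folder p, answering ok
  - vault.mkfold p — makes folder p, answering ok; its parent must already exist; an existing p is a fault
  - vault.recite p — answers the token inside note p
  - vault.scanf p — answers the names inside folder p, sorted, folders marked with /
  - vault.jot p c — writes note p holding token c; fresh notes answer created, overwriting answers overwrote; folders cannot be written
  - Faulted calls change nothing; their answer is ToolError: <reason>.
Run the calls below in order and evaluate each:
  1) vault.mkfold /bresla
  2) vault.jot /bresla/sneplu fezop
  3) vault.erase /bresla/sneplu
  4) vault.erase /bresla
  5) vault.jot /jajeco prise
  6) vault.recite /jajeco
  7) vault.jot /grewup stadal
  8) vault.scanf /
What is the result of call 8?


Answer: [grewup, jajeco]

Derivation:
% 1. vault.mkfold(p: /bresla) : ok
% 2. vault.jot(p: /bresla/sneplu, c: fezop) : created
% 3. vault.erase(p: /bresla/sneplu) : ok
% 4. vault.erase(p: /bresla) : ok
% 5. vault.jot(p: /jajeco, c: prise) : created
% 6. vault.recite(p: /jajeco) : prise
% 7. vault.jot(p: /grewup, c: stadal) : created
% 8. vault.scanf(p: /) : [grewup, jajeco]


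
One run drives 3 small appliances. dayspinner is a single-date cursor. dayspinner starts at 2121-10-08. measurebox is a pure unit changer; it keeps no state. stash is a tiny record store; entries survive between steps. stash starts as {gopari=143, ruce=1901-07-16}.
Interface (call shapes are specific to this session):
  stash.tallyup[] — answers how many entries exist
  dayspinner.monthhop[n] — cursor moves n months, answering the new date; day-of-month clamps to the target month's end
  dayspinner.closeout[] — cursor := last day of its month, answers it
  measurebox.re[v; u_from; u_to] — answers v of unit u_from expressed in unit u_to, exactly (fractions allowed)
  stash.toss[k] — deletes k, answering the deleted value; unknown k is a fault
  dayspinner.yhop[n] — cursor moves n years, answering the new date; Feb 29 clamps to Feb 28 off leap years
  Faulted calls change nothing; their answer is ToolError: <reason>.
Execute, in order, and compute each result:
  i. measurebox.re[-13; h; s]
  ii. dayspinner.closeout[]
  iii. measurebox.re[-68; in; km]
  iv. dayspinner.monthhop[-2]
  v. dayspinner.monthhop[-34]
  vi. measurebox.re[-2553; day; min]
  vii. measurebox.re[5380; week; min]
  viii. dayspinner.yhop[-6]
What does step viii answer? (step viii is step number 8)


// 1. measurebox.re(v='-13', u_from='h', u_to='s') ~> -46800
// 2. dayspinner.closeout() ~> 2121-10-31
// 3. measurebox.re(v='-68', u_from='in', u_to='km') ~> -2159/1250000
// 4. dayspinner.monthhop(n='-2') ~> 2121-08-31
// 5. dayspinner.monthhop(n='-34') ~> 2118-10-31
// 6. measurebox.re(v='-2553', u_from='day', u_to='min') ~> -3676320
// 7. measurebox.re(v='5380', u_from='week', u_to='min') ~> 54230400
// 8. dayspinner.yhop(n='-6') ~> 2112-10-31

Answer: 2112-10-31


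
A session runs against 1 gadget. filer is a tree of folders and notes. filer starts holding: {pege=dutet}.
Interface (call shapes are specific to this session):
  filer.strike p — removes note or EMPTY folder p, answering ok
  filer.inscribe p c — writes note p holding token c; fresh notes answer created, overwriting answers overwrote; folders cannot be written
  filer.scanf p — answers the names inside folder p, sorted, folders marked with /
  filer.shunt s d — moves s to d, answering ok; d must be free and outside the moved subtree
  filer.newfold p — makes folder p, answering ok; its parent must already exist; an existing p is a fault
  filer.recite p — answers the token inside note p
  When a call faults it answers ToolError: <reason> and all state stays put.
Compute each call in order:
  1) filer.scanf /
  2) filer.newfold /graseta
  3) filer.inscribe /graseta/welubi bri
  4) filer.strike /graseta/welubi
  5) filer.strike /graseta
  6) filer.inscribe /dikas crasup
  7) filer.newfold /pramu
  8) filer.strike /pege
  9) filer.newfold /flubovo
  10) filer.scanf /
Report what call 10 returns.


Next I call scanf on p→/, — result: [pege].
I run newfold on p→/graseta, — result: ok.
Calling inscribe on p→/graseta/welubi, c→bri, and observe created.
I run strike on p→/graseta/welubi, — result: ok.
Next I call strike on p→/graseta, yielding ok.
Now I run inscribe on p→/dikas, c→crasup, which returns created.
Next I call newfold on p→/pramu, giving ok.
I call strike on p→/pege, yielding ok.
Invoking newfold on p→/flubovo, and see ok.
Next I call scanf on p→/, — result: [dikas, flubovo/, pramu/].

Answer: [dikas, flubovo/, pramu/]


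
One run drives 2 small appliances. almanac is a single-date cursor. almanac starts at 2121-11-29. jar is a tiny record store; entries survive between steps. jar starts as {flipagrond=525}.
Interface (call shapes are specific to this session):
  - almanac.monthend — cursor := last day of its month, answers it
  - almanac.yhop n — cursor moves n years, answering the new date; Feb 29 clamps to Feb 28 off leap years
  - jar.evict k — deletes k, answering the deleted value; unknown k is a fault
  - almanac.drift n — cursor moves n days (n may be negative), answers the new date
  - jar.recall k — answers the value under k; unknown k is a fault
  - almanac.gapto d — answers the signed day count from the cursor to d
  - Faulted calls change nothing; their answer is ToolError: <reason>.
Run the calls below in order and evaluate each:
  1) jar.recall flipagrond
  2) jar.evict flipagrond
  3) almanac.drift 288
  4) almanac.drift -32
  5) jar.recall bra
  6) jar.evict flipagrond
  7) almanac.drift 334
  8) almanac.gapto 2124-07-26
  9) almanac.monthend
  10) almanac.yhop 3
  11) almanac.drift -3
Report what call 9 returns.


> jar.recall flipagrond
:: 525
> jar.evict flipagrond
:: 525
> almanac.drift 288
:: 2122-09-13
> almanac.drift -32
:: 2122-08-12
> jar.recall bra
:: ToolError: no such key bra
> jar.evict flipagrond
:: ToolError: no such key flipagrond
> almanac.drift 334
:: 2123-07-12
> almanac.gapto 2124-07-26
:: 380
> almanac.monthend
:: 2123-07-31
> almanac.yhop 3
:: 2126-07-31
> almanac.drift -3
:: 2126-07-28

Answer: 2123-07-31


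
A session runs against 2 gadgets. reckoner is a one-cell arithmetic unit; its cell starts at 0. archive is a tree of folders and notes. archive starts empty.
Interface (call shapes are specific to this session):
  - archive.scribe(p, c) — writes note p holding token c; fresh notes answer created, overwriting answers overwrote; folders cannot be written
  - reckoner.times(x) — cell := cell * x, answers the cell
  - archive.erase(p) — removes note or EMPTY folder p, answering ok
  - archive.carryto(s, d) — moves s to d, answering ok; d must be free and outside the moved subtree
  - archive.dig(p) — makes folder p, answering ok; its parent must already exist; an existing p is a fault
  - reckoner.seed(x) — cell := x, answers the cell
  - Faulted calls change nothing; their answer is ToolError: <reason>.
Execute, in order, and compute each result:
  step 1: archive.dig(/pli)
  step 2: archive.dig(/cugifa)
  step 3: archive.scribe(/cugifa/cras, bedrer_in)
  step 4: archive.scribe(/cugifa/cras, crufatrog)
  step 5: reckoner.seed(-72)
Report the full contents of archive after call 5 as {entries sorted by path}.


·→ archive.dig(p→/pli)
·← ok
·→ archive.dig(p→/cugifa)
·← ok
·→ archive.scribe(p→/cugifa/cras, c→bedrer_in)
·← created
·→ archive.scribe(p→/cugifa/cras, c→crufatrog)
·← overwrote
·→ reckoner.seed(x→-72)
·← -72

Answer: {cugifa/, cugifa/cras=crufatrog, pli/}


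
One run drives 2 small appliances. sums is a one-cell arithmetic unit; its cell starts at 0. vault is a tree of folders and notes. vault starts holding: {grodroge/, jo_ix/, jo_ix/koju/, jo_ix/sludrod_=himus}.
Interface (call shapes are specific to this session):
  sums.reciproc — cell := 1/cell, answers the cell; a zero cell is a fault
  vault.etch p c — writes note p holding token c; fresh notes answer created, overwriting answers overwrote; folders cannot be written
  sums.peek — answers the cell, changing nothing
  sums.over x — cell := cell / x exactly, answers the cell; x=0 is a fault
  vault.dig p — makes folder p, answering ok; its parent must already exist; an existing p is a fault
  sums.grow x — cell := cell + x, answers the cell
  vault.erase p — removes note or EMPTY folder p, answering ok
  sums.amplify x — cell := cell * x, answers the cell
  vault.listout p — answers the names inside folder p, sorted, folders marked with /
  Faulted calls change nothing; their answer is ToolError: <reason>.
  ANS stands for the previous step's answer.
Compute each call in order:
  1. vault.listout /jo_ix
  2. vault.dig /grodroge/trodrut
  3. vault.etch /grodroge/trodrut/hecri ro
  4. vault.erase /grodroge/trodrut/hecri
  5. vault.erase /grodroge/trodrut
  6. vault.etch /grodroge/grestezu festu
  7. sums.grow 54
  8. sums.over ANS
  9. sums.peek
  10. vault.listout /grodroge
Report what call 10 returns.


Answer: [grestezu]

Derivation:
→ vault.listout(p→/jo_ix)
← [koju/, sludrod_]
→ vault.dig(p→/grodroge/trodrut)
← ok
→ vault.etch(p→/grodroge/trodrut/hecri, c→ro)
← created
→ vault.erase(p→/grodroge/trodrut/hecri)
← ok
→ vault.erase(p→/grodroge/trodrut)
← ok
→ vault.etch(p→/grodroge/grestezu, c→festu)
← created
→ sums.grow(x→54)
← 54
→ sums.over(x→ANS)
← 1
→ sums.peek()
← 1
→ vault.listout(p→/grodroge)
← [grestezu]


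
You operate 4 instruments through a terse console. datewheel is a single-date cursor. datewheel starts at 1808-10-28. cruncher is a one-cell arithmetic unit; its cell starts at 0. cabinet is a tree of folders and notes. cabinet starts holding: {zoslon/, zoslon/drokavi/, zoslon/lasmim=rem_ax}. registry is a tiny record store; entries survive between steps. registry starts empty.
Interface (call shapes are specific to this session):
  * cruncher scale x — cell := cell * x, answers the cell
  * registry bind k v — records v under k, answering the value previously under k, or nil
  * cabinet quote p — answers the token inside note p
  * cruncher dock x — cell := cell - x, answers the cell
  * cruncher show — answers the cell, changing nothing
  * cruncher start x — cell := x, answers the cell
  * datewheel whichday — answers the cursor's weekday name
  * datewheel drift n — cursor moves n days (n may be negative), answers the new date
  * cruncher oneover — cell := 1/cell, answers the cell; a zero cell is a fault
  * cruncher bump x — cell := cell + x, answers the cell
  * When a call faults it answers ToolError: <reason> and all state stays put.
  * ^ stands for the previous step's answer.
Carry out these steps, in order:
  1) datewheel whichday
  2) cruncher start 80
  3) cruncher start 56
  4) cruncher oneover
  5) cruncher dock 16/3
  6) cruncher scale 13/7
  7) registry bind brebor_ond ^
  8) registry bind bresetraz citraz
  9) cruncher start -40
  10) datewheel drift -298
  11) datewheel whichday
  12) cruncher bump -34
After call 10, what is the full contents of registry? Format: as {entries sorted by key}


Answer: {brebor_ond=-11609/1176, bresetraz=citraz}

Derivation:
>> datewheel whichday()
<< Friday
>> cruncher start(x: 80)
<< 80
>> cruncher start(x: 56)
<< 56
>> cruncher oneover()
<< 1/56
>> cruncher dock(x: 16/3)
<< -893/168
>> cruncher scale(x: 13/7)
<< -11609/1176
>> registry bind(k: brebor_ond, v: ^)
<< nil
>> registry bind(k: bresetraz, v: citraz)
<< nil
>> cruncher start(x: -40)
<< -40
>> datewheel drift(n: -298)
<< 1808-01-04
>> datewheel whichday()
<< Monday
>> cruncher bump(x: -34)
<< -74


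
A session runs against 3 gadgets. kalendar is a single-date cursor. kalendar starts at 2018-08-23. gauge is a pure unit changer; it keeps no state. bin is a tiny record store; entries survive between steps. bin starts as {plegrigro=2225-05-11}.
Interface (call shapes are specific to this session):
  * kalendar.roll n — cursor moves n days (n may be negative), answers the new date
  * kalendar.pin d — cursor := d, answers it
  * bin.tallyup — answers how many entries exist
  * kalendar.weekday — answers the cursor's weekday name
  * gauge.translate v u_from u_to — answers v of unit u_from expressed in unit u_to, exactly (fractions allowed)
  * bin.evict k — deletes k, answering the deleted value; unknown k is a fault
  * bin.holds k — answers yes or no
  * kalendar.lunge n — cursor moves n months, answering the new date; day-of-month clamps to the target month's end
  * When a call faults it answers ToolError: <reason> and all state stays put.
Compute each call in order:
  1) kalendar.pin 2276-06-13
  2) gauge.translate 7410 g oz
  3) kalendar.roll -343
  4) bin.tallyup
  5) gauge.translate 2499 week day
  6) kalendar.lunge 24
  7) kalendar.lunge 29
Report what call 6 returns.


>> kalendar.pin(d=2276-06-13)
<< 2276-06-13
>> gauge.translate(v=7410, u_from=g, u_to=oz)
<< 11856000000/45359237
>> kalendar.roll(n=-343)
<< 2275-07-06
>> bin.tallyup()
<< 1
>> gauge.translate(v=2499, u_from=week, u_to=day)
<< 17493
>> kalendar.lunge(n=24)
<< 2277-07-06
>> kalendar.lunge(n=29)
<< 2279-12-06

Answer: 2277-07-06


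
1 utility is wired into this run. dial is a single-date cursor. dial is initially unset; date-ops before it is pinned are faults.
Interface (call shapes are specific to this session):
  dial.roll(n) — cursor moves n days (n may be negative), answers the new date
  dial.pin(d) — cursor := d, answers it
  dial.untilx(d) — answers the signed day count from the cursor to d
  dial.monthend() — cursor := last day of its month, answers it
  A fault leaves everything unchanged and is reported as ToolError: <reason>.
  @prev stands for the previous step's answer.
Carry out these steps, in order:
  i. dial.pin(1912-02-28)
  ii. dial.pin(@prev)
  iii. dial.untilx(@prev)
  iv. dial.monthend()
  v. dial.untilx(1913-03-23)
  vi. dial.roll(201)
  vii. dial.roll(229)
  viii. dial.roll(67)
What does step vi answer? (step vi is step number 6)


Calling dial.pin with d='1912-02-28', which returns 1912-02-28.
I call dial.pin with d='@prev', giving 1912-02-28.
Next I call dial.untilx with d='@prev', → 0.
Using dial.monthend(), which returns 1912-02-29.
I call dial.untilx with d='1913-03-23', → 388.
Now I run dial.roll with n='201', — result: 1912-09-17.
Calling dial.roll with n='229', and observe 1913-05-04.
I use dial.roll with n='67', and observe 1913-07-10.

Answer: 1912-09-17


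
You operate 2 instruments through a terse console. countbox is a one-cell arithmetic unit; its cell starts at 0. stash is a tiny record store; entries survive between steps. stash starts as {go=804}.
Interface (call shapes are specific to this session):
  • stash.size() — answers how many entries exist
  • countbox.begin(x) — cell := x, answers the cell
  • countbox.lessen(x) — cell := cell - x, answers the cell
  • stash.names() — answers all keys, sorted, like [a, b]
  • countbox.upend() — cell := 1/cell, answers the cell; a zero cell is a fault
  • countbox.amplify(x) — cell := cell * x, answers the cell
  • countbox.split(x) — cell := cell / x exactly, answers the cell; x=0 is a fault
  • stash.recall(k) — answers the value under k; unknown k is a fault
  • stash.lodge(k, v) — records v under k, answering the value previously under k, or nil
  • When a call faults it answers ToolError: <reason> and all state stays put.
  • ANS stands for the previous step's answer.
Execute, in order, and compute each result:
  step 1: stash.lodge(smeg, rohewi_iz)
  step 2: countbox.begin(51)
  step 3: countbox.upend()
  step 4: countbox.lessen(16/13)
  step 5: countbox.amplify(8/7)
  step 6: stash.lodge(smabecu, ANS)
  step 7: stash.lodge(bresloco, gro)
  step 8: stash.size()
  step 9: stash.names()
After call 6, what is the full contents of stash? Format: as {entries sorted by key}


→ stash.lodge(k: smeg, v: rohewi_iz)
← nil
→ countbox.begin(x: 51)
← 51
→ countbox.upend()
← 1/51
→ countbox.lessen(x: 16/13)
← -803/663
→ countbox.amplify(x: 8/7)
← -6424/4641
→ stash.lodge(k: smabecu, v: ANS)
← nil
→ stash.lodge(k: bresloco, v: gro)
← nil
→ stash.size()
← 4
→ stash.names()
← [bresloco, go, smabecu, smeg]

Answer: {go=804, smabecu=-6424/4641, smeg=rohewi_iz}


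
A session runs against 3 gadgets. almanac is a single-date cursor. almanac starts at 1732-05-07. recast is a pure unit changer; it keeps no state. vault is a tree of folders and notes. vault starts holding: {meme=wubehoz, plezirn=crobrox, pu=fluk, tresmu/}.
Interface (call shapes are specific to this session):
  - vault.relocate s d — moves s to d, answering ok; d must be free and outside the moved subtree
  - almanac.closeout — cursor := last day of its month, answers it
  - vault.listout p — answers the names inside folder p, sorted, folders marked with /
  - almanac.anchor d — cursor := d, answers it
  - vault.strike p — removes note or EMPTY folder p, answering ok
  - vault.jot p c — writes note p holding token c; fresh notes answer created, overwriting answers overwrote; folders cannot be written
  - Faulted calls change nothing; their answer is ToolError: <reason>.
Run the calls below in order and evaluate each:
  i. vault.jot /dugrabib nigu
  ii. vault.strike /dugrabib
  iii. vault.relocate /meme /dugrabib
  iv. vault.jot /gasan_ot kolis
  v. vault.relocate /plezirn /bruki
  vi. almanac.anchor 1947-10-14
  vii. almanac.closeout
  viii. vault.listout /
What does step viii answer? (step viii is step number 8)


Answer: [bruki, dugrabib, gasan_ot, pu, tresmu/]

Derivation:
I try vault.jot on /dugrabib, nigu, — result: created.
I invoke vault.strike on /dugrabib, and get ok.
I try vault.relocate on /meme, /dugrabib, → ok.
Calling vault.jot on /gasan_ot, kolis, and get created.
Calling vault.relocate on /plezirn, /bruki: ok.
I invoke almanac.anchor on 1947-10-14, and get 1947-10-14.
Next I call almanac.closeout, yielding 1947-10-31.
I run vault.listout on /, giving [bruki, dugrabib, gasan_ot, pu, tresmu/].


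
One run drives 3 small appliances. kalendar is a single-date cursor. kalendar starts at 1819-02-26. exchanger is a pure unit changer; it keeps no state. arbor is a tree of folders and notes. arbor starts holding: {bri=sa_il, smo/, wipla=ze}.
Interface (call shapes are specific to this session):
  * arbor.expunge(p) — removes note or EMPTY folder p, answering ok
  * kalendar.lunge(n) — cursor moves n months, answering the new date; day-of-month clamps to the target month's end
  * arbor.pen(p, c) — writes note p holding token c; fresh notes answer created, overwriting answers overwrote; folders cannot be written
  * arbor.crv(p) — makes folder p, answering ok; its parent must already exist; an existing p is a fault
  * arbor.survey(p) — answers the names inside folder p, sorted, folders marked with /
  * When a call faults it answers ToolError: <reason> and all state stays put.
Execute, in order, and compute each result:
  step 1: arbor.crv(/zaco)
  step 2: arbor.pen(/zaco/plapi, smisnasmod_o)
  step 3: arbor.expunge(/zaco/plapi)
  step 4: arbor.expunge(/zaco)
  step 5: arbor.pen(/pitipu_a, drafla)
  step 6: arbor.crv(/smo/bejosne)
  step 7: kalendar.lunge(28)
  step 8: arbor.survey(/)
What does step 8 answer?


Step: arbor.crv[p='/zaco']
Result: ok
Step: arbor.pen[p='/zaco/plapi'; c='smisnasmod_o']
Result: created
Step: arbor.expunge[p='/zaco/plapi']
Result: ok
Step: arbor.expunge[p='/zaco']
Result: ok
Step: arbor.pen[p='/pitipu_a'; c='drafla']
Result: created
Step: arbor.crv[p='/smo/bejosne']
Result: ok
Step: kalendar.lunge[n='28']
Result: 1821-06-26
Step: arbor.survey[p='/']
Result: [bri, pitipu_a, smo/, wipla]

Answer: [bri, pitipu_a, smo/, wipla]


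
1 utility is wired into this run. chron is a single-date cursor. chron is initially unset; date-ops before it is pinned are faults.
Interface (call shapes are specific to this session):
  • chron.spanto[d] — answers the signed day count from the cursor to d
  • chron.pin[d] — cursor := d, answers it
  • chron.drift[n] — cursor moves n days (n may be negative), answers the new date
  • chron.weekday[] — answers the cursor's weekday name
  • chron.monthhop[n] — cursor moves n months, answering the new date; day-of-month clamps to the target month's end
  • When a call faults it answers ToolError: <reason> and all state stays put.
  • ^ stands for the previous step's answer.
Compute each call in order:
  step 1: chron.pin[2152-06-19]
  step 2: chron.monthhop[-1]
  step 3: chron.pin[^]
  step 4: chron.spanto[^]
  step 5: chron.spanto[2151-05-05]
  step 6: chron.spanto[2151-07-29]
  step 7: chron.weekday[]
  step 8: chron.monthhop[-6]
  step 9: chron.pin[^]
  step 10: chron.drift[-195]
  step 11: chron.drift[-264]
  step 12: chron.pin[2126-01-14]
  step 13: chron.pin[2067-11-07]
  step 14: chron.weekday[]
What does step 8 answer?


>>> pin d: 2152-06-19
[out] 2152-06-19
>>> monthhop n: -1
[out] 2152-05-19
>>> pin d: ^
[out] 2152-05-19
>>> spanto d: ^
[out] 0
>>> spanto d: 2151-05-05
[out] -380
>>> spanto d: 2151-07-29
[out] -295
>>> weekday
[out] Friday
>>> monthhop n: -6
[out] 2151-11-19
>>> pin d: ^
[out] 2151-11-19
>>> drift n: -195
[out] 2151-05-08
>>> drift n: -264
[out] 2150-08-17
>>> pin d: 2126-01-14
[out] 2126-01-14
>>> pin d: 2067-11-07
[out] 2067-11-07
>>> weekday
[out] Monday

Answer: 2151-11-19


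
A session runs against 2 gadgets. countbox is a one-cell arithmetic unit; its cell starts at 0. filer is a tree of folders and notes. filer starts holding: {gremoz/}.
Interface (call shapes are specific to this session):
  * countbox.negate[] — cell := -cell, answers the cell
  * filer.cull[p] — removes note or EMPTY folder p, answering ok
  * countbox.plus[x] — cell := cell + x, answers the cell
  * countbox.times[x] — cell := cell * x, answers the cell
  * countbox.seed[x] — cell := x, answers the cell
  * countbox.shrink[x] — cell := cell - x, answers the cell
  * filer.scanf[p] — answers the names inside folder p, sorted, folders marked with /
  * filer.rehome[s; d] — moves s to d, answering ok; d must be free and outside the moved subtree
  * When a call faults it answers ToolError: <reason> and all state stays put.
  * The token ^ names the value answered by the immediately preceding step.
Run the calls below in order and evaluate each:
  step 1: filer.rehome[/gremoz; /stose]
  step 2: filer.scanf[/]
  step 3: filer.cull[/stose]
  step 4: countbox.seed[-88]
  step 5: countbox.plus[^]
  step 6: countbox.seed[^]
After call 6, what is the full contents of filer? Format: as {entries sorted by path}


Answer: {}

Derivation:
Now I run filer.rehome using s→/gremoz, d→/stose, and observe ok.
Then filer.scanf using p→/, giving [stose/].
Now I run filer.cull using p→/stose, yielding ok.
Now I run countbox.seed using x→-88, and get -88.
I run countbox.plus using x→^, → -176.
Calling countbox.seed using x→^: -176.
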